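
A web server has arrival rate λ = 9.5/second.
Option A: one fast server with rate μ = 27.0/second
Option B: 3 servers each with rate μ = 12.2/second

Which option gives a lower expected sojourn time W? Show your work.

Option A: single server μ = 27.0 (M/M/1)
  ρ_A = 9.5/27.0 = 0.3519
  W_A = 1/(μ-λ) = 1/(27.0-9.5) = 1/17.50 = 0.05714

Option B: 3 servers μ = 12.2 (M/M/3)
  ρ_B = λ/(cμ) = 9.5/(3×12.2) = 0.2596
  Offered load a = λ/μ = cρ = 9.5/12.2 = 0.7787
  P₀ = [ Σₙ₌₀^2 aⁿ/n! + a^3/(3!(1-ρ)) ]⁻¹
  Σ = a^0/0! + a^1/1! + a^2/2! = 1.0000 + 0.7787 + 0.3032 = 2.0819
  a^3/(3!(1-ρ)) = 0.4722/(6 × 0.7404) = 0.1063
  P₀ = 1/(2.0819 + 0.1063) = 0.4570
  Lq = P₀·a^3·ρ / (3!(1-ρ)²) = 0.4570 × 0.4722 × 0.2596 / (6 × 0.5482) = 0.01703
  Wq_B = Lq/λ = 0.017027/9.5 = 0.001792
  W_B = Wq_B + 1/μ = 0.001792 + 0.08197 = 0.08376

Since W_A = 0.05714 < W_B = 0.08376, Option A (single fast server) has the shorter time in system.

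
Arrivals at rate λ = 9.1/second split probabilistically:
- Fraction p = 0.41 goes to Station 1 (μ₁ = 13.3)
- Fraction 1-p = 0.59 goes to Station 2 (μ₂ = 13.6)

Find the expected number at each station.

Effective rates: λ₁ = 9.1×0.41 = 3.731, λ₂ = 9.1×0.59 = 5.369
Station 1: ρ₁ = 3.731/13.3 = 0.2805, L₁ = ρ₁/(1-ρ₁) = 0.2805/(1-0.2805) = 0.3899
Station 2: ρ₂ = 5.369/13.6 = 0.3948, L₂ = ρ₂/(1-ρ₂) = 0.3948/(1-0.3948) = 0.6523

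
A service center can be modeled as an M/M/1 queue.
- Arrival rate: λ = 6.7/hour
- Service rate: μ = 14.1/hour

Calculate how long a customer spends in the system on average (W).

First, compute utilization: ρ = λ/μ = 6.7/14.1 = 0.4752
For M/M/1: W = 1/(μ-λ)
W = 1/(14.1-6.7) = 1/7.40
W = 0.1351 hours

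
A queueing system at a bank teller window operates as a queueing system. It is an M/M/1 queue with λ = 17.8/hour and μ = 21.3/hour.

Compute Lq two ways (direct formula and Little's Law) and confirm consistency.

Method 1 (direct): Lq = λ²/(μ(μ-λ)) = 316.84/(21.3 × 3.50) = 4.2500

Method 2 (Little's Law):
W = 1/(μ-λ) = 1/3.50 = 0.285714
Wq = W - 1/μ = 0.285714 - 0.0469484 = 0.238766
Lq = λWq = 17.8 × 0.238766 = 4.2500 ✔ (matches Method 1)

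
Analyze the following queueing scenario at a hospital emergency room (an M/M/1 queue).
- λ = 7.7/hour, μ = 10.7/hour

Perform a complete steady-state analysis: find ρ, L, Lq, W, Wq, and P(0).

Step 1: ρ = λ/μ = 7.7/10.7 = 0.7196
Step 2: L = λ/(μ-λ) = 7.7/3.00 = 2.5667
Step 3: Lq = λ²/(μ(μ-λ)) = 59.29/(10.7×3.00) = 1.8470
Step 4: W = 1/(μ-λ) = 1/3.00 = 0.333333
Step 5: Wq = λ/(μ(μ-λ)) = 7.7/(10.7×3.00) = 0.2399
Step 6: P(0) = 1-ρ = 0.2804
Verify: L = λW = 7.7×0.333333 = 2.5667 ✔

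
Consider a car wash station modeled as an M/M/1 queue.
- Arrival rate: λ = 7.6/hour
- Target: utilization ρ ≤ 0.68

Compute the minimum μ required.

ρ = λ/μ, so μ = λ/ρ
μ ≥ 7.6/0.68 = 11.1765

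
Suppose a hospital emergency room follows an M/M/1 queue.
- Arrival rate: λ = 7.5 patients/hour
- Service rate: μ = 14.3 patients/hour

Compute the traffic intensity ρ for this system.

Server utilization: ρ = λ/μ
ρ = 7.5/14.3 = 0.5245
The server is busy 52.45% of the time.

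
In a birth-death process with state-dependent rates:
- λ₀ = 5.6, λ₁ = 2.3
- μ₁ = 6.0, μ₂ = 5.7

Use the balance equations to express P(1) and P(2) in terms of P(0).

Balance equations:
State 0: λ₀P₀ = μ₁P₁ → P₁ = (λ₀/μ₁)P₀ = (5.6/6.0)P₀ = 0.9333P₀
State 1: P₂ = (λ₀λ₁)/(μ₁μ₂)P₀ = (5.6×2.3)/(6.0×5.7)P₀ = 0.3766P₀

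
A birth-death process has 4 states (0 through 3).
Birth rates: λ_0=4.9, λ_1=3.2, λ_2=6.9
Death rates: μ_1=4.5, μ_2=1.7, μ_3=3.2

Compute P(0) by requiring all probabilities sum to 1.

Ratios P(n)/P(0) = (λ₀···λₙ₋₁)/(μ₁···μₙ):
P(1)/P(0) = (4.9)/(4.5) = 1.0889
P(2)/P(0) = (4.9×3.2)/(4.5×1.7) = 2.0497
P(3)/P(0) = (4.9×3.2×6.9)/(4.5×1.7×3.2) = 4.4196

Normalization: ∑ P(n) = 1
P(0) × (1.0000 + 1.0889 + 2.0497 + 4.4196) = 1
P(0) × 8.5582 = 1
P(0) = 1/8.5582 = 0.1168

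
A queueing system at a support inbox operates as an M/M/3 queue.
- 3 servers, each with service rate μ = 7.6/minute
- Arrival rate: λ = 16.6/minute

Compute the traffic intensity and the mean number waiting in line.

Traffic intensity: ρ = λ/(cμ) = 16.6/(3×7.6) = 0.7281
Since ρ = 0.7281 < 1, system is stable.
Offered load a = λ/μ = cρ = 16.6/7.6 = 2.1842
P₀ = [ Σₙ₌₀^2 aⁿ/n! + a^3/(3!(1-ρ)) ]⁻¹
Σ = a^0/0! + a^1/1! + a^2/2! = 1.0000 + 2.1842 + 2.3854 = 5.5696
a^3/(3!(1-ρ)) = 10.4204/(6 × 0.27193) = 6.3867
P₀ = 1/(5.5696 + 6.3867) = 0.08364
Lq = P₀·a^3·ρ / (3!(1-ρ)²) = 0.08364 × 10.4204 × 0.7281 / (6 × 0.07395) = 1.4302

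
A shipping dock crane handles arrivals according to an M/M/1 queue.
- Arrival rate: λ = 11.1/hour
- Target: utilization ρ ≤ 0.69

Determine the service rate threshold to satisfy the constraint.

ρ = λ/μ, so μ = λ/ρ
μ ≥ 11.1/0.69 = 16.0870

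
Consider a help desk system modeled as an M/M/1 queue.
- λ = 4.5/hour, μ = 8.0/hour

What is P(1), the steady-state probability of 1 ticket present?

ρ = λ/μ = 4.5/8.0 = 0.5625
P(n) = (1-ρ)ρⁿ
P(1) = (1-0.5625) × 0.5625^1
P(1) = 0.4375 × 0.5625
P(1) = 0.2461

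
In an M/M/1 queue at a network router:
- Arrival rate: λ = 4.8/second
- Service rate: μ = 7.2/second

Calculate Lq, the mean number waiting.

ρ = λ/μ = 4.8/7.2 = 0.6667
For M/M/1: Lq = λ²/(μ(μ-λ))
Lq = 23.04/(7.2 × 2.40)
Lq = 1.3333 packets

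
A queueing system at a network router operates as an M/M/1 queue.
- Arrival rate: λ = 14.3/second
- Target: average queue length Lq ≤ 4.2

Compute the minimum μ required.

For M/M/1: Lq = λ²/(μ(μ-λ))
Need Lq ≤ 4.2, i.e. μ(μ-λ) ≥ λ²/4.2
μ² - 14.3μ - 204.49/4.2 ≥ 0  →  μ² - 14.3μ - 48.6881 ≥ 0
Quadratic formula (positive root): μ = [λ + √(λ² + 4×48.6881)]/2
Discriminant: 204.49 + 4×48.6881 = 399.2424, √399.2424 = 19.98105
μ ≥ (14.3 + 19.98105)/2 = 17.1405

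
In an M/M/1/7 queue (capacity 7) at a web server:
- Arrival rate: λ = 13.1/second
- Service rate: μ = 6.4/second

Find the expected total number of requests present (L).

ρ = λ/μ = 13.1/6.4 = 2.04688
P₀ = (1-ρ)/(1-ρ^(K+1)) = (1-2.04688)/(1-2.04688^8) = -1.0469/-307.1336 = 0.003409
P_K = P₀×ρ^K = 0.0034085 × 2.04688^7 = 0.0034085 × 150.5382 = 0.5131
L = ρ[1 - (K+1)ρ^K + Kρ^(K+1)] / [(1-ρ)(1-ρ^(K+1))]
L = 2.04688 × (1 - 8×150.5382 + 7×308.1336) / ((1 - 2.04688) × (1 - 308.1336)) = 6.0708 requests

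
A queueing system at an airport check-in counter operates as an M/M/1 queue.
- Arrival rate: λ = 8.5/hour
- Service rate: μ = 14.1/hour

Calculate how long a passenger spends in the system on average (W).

First, compute utilization: ρ = λ/μ = 8.5/14.1 = 0.6028
For M/M/1: W = 1/(μ-λ)
W = 1/(14.1-8.5) = 1/5.60
W = 0.1786 hours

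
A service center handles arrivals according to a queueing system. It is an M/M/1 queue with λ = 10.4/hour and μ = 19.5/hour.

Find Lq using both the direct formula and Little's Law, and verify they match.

Method 1 (direct): Lq = λ²/(μ(μ-λ)) = 108.16/(19.5 × 9.10) = 0.6095

Method 2 (Little's Law):
W = 1/(μ-λ) = 1/9.10 = 0.10989
Wq = W - 1/μ = 0.10989 - 0.051282 = 0.05861
Lq = λWq = 10.4 × 0.05861 = 0.6095 ✔ (matches Method 1)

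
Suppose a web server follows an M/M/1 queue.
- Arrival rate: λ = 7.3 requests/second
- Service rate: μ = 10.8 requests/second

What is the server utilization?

Server utilization: ρ = λ/μ
ρ = 7.3/10.8 = 0.6759
The server is busy 67.59% of the time.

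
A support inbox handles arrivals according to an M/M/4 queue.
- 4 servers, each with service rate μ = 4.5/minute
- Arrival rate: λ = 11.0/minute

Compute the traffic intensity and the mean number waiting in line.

Traffic intensity: ρ = λ/(cμ) = 11.0/(4×4.5) = 0.6111
Since ρ = 0.6111 < 1, system is stable.
Offered load a = λ/μ = cρ = 11.0/4.5 = 2.4444
P₀ = [ Σₙ₌₀^3 aⁿ/n! + a^4/(4!(1-ρ)) ]⁻¹
Σ = a^0/0! + a^1/1! + a^2/2! + a^3/3! = 1.0000 + 2.4444 + 2.9877 + 2.4344 = 8.8665
a^4/(4!(1-ρ)) = 35.7043/(24 × 0.388889) = 3.8255
P₀ = 1/(8.8665 + 3.8255) = 0.07879
Lq = P₀·a^4·ρ / (4!(1-ρ)²) = 0.0787901 × 35.7043 × 0.611111 / (24 × 0.151235) = 0.4736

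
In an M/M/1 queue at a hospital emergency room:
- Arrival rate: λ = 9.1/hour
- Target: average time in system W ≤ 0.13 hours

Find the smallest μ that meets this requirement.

For M/M/1: W = 1/(μ-λ)
Need W ≤ 0.13, so 1/(μ-λ) ≤ 0.13
μ - λ ≥ 1/0.13 = 7.6923
μ ≥ 9.1 + 7.6923 = 16.7923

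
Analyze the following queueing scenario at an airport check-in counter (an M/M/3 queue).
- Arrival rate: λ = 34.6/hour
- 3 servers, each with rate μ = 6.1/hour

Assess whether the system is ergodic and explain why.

Stability requires ρ = λ/(cμ) < 1
ρ = 34.6/(3 × 6.1) = 34.6/18.30 = 1.8907
Since 1.8907 ≥ 1, the system is UNSTABLE.
Need c > λ/μ = 34.6/6.1 = 5.67.
Minimum servers needed: c = 6.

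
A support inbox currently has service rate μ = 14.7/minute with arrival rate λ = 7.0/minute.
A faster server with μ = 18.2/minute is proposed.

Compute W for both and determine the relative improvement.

System 1: ρ₁ = 7.0/14.7 = 0.4762, W₁ = 1/(14.7-7.0) = 0.12987
System 2: ρ₂ = 7.0/18.2 = 0.3846, W₂ = 1/(18.2-7.0) = 0.089286
Improvement: (W₁-W₂)/W₁ = (0.12987-0.089286)/0.12987 = 31.25%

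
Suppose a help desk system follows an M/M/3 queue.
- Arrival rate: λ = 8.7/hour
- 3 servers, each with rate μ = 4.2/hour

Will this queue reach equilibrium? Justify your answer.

Stability requires ρ = λ/(cμ) < 1
ρ = 8.7/(3 × 4.2) = 8.7/12.60 = 0.6905
Since 0.6905 < 1, the system is STABLE.
The servers are busy 69.05% of the time.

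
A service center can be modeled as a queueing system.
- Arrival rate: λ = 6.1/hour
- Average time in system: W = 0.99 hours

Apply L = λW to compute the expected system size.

Little's Law: L = λW
L = 6.1 × 0.99 = 6.0390 customers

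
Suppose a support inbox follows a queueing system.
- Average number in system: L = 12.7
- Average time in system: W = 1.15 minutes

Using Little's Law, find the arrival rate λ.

Little's Law: L = λW, so λ = L/W
λ = 12.7/1.15 = 11.0435 emails/minute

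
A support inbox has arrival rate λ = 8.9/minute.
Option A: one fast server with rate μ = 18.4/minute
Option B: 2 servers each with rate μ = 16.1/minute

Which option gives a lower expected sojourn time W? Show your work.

Option A: single server μ = 18.4 (M/M/1)
  ρ_A = 8.9/18.4 = 0.4837
  W_A = 1/(μ-λ) = 1/(18.4-8.9) = 1/9.50 = 0.1053

Option B: 2 servers μ = 16.1 (M/M/2)
  ρ_B = λ/(cμ) = 8.9/(2×16.1) = 0.2764
  Offered load a = λ/μ = cρ = 8.9/16.1 = 0.5528
  P₀ = [ Σₙ₌₀^1 aⁿ/n! + a^2/(2!(1-ρ)) ]⁻¹
  Σ = a^0/0! + a^1/1! = 1.0000 + 0.5528 = 1.5528
  a^2/(2!(1-ρ)) = 0.3056/(2 × 0.7236) = 0.2112
  P₀ = 1/(1.5528 + 0.2112) = 0.5669
  Lq = P₀·a^2·ρ / (2!(1-ρ)²) = 0.56691 × 0.30558 × 0.27640 / (2 × 0.52360) = 0.04572
  Wq_B = Lq/λ = 0.045724/8.9 = 0.005138
  W_B = Wq_B + 1/μ = 0.005138 + 0.06211 = 0.06725

Since W_B = 0.06725 < W_A = 0.1053, Option B (multiple servers) has the shorter time in system.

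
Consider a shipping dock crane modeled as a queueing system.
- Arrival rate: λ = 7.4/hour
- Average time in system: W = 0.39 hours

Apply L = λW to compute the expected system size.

Little's Law: L = λW
L = 7.4 × 0.39 = 2.8860 containers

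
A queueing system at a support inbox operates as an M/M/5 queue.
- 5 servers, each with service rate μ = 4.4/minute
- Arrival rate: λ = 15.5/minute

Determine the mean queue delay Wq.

Traffic intensity: ρ = λ/(cμ) = 15.5/(5×4.4) = 0.7045
Since ρ = 0.7045 < 1, system is stable.
Offered load a = λ/μ = cρ = 15.5/4.4 = 3.5227
P₀ = [ Σₙ₌₀^4 aⁿ/n! + a^5/(5!(1-ρ)) ]⁻¹
Σ = a^0/0! + a^1/1! + a^2/2! + a^3/3! + a^4/4! = 1.00000 + 3.52273 + 6.20480 + 7.28594 + 6.41660 = 24.4301
a^5/(5!(1-ρ)) = 542.4942/(120 × 0.295455) = 15.3011
P₀ = 1/(24.4301 + 15.3011) = 0.02517
Lq = P₀·a^5·ρ / (5!(1-ρ)²) = 0.02517 × 542.4942 × 0.7045 / (120 × 0.08729) = 0.9184
Wq = Lq/λ = 0.9184/15.5 = 0.05925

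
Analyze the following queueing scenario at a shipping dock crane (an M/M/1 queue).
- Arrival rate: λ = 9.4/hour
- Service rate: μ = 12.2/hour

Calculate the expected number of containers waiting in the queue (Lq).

ρ = λ/μ = 9.4/12.2 = 0.7705
For M/M/1: Lq = λ²/(μ(μ-λ))
Lq = 88.36/(12.2 × 2.80)
Lq = 2.5867 containers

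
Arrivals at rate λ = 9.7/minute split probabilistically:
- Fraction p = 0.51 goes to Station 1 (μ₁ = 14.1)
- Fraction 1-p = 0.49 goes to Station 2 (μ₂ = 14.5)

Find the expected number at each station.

Effective rates: λ₁ = 9.7×0.51 = 4.947, λ₂ = 9.7×0.49 = 4.753
Station 1: ρ₁ = 4.947/14.1 = 0.35085, L₁ = ρ₁/(1-ρ₁) = 0.35085/(1-0.35085) = 0.5405
Station 2: ρ₂ = 4.753/14.5 = 0.32779, L₂ = ρ₂/(1-ρ₂) = 0.32779/(1-0.32779) = 0.4876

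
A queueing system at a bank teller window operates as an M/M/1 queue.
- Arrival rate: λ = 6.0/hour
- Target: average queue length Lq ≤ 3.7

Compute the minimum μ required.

For M/M/1: Lq = λ²/(μ(μ-λ))
Need Lq ≤ 3.7, i.e. μ(μ-λ) ≥ λ²/3.7
μ² - 6.0μ - 36.00/3.7 ≥ 0  →  μ² - 6.0μ - 9.72973 ≥ 0
Quadratic formula (positive root): μ = [λ + √(λ² + 4×9.72973)]/2
Discriminant: 36.00 + 4×9.72973 = 74.9189, √74.9189 = 8.6556
μ ≥ (6.0 + 8.6556)/2 = 7.3278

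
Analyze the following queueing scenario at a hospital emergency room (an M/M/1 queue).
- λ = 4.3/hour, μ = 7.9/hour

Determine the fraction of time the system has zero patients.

ρ = λ/μ = 4.3/7.9 = 0.5443
P(0) = 1 - ρ = 1 - 0.5443 = 0.4557
The server is idle 45.57% of the time.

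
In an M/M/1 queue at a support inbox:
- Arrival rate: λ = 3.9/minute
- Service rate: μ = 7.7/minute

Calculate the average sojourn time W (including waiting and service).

First, compute utilization: ρ = λ/μ = 3.9/7.7 = 0.5065
For M/M/1: W = 1/(μ-λ)
W = 1/(7.7-3.9) = 1/3.80
W = 0.2632 minutes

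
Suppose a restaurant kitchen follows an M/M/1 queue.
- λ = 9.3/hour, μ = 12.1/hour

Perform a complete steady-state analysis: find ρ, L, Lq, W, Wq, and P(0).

Step 1: ρ = λ/μ = 9.3/12.1 = 0.7686
Step 2: L = λ/(μ-λ) = 9.3/2.80 = 3.3214
Step 3: Lq = λ²/(μ(μ-λ)) = 86.49/(12.1×2.80) = 2.5528
Step 4: W = 1/(μ-λ) = 1/2.80 = 0.35714
Step 5: Wq = λ/(μ(μ-λ)) = 9.3/(12.1×2.80) = 0.2745
Step 6: P(0) = 1-ρ = 0.2314
Verify: L = λW = 9.3×0.35714 = 3.3214 ✔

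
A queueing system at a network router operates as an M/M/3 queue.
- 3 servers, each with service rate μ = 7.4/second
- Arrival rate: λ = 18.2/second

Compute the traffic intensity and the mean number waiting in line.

Traffic intensity: ρ = λ/(cμ) = 18.2/(3×7.4) = 0.8198
Since ρ = 0.8198 < 1, system is stable.
Offered load a = λ/μ = cρ = 18.2/7.4 = 2.4595
P₀ = [ Σₙ₌₀^2 aⁿ/n! + a^3/(3!(1-ρ)) ]⁻¹
Σ = a^0/0! + a^1/1! + a^2/2! = 1.00000 + 2.45946 + 3.02447 = 6.4839
a^3/(3!(1-ρ)) = 14.8771/(6 × 0.18018) = 13.7613
P₀ = 1/(6.4839 + 13.7613) = 0.04939
Lq = P₀·a^3·ρ / (3!(1-ρ)²) = 0.0493943 × 14.8771 × 0.819820 / (6 × 0.0324649) = 3.0928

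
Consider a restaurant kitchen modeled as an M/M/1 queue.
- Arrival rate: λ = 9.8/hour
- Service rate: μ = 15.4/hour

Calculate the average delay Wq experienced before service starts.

First, compute utilization: ρ = λ/μ = 9.8/15.4 = 0.6364
For M/M/1: Wq = λ/(μ(μ-λ))
Wq = 9.8/(15.4 × (15.4-9.8))
Wq = 9.8/(15.4 × 5.60)
Wq = 0.1136 hours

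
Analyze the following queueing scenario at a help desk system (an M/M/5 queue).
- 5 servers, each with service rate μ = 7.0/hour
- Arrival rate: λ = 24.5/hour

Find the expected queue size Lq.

Traffic intensity: ρ = λ/(cμ) = 24.5/(5×7.0) = 0.7000
Since ρ = 0.7000 < 1, system is stable.
Offered load a = λ/μ = cρ = 24.5/7.0 = 3.5000
P₀ = [ Σₙ₌₀^4 aⁿ/n! + a^5/(5!(1-ρ)) ]⁻¹
Σ = a^0/0! + a^1/1! + a^2/2! + a^3/3! + a^4/4! = 1.0000 + 3.5000 + 6.1250 + 7.1458 + 6.2526 = 24.0234
a^5/(5!(1-ρ)) = 525.2188/(120 × 0.3000) = 14.5894
P₀ = 1/(24.0234 + 14.5894) = 0.02590
Lq = P₀·a^5·ρ / (5!(1-ρ)²) = 0.025898 × 525.2188 × 0.70000 / (120 × 0.090000) = 0.8816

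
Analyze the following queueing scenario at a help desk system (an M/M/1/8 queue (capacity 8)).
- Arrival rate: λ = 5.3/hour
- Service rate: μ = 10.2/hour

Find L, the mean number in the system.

ρ = λ/μ = 5.3/10.2 = 0.5196
P₀ = (1-ρ)/(1-ρ^(K+1)) = (1-0.5196)/(1-0.5196^9) = 0.4804/0.9972 = 0.4817
P_K = P₀×ρ^K = 0.48173 × 0.5196^8 = 0.48173 × 0.0053132 = 0.002560
L = ρ[1 - (K+1)ρ^K + Kρ^(K+1)] / [(1-ρ)(1-ρ^(K+1))]
L = 0.5196 × (1 - 9×0.005313 + 8×0.002761) / ((1 - 0.5196) × (1 - 0.002761)) = 1.0567 tickets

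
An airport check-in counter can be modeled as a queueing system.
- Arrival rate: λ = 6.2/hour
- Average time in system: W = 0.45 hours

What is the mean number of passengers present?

Little's Law: L = λW
L = 6.2 × 0.45 = 2.7900 passengers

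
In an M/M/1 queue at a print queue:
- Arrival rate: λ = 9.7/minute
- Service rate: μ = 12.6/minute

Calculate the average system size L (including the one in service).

ρ = λ/μ = 9.7/12.6 = 0.7698
For M/M/1: L = λ/(μ-λ)
L = 9.7/(12.6-9.7) = 9.7/2.90
L = 3.3448 jobs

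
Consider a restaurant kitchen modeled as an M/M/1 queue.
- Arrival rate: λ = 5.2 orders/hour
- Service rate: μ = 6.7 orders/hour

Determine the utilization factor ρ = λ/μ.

Server utilization: ρ = λ/μ
ρ = 5.2/6.7 = 0.7761
The server is busy 77.61% of the time.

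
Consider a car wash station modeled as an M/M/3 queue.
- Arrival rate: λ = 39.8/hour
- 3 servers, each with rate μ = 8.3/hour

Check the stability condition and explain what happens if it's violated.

Stability requires ρ = λ/(cμ) < 1
ρ = 39.8/(3 × 8.3) = 39.8/24.90 = 1.5984
Since 1.5984 ≥ 1, the system is UNSTABLE.
Need c > λ/μ = 39.8/8.3 = 4.80.
Minimum servers needed: c = 5.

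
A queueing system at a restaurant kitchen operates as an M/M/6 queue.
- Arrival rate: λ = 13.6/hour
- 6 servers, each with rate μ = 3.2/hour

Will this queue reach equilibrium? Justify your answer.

Stability requires ρ = λ/(cμ) < 1
ρ = 13.6/(6 × 3.2) = 13.6/19.20 = 0.7083
Since 0.7083 < 1, the system is STABLE.
The servers are busy 70.83% of the time.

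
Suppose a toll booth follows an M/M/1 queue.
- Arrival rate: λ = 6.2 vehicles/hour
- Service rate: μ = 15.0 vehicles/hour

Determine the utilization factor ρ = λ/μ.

Server utilization: ρ = λ/μ
ρ = 6.2/15.0 = 0.4133
The server is busy 41.33% of the time.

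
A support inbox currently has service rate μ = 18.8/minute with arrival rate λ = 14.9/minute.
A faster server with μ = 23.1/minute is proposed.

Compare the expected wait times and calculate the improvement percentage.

System 1: ρ₁ = 14.9/18.8 = 0.7926, W₁ = 1/(18.8-14.9) = 0.25641
System 2: ρ₂ = 14.9/23.1 = 0.6450, W₂ = 1/(23.1-14.9) = 0.12195
Improvement: (W₁-W₂)/W₁ = (0.25641-0.12195)/0.25641 = 52.44%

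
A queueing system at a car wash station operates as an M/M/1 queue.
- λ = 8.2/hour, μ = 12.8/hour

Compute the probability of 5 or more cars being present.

ρ = λ/μ = 8.2/12.8 = 0.6406
P(N ≥ n) = ρⁿ
P(N ≥ 5) = 0.6406^5
P(N ≥ 5) = 0.1079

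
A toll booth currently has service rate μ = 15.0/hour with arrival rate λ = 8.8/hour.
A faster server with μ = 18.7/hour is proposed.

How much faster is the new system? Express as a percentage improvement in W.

System 1: ρ₁ = 8.8/15.0 = 0.5867, W₁ = 1/(15.0-8.8) = 0.16129
System 2: ρ₂ = 8.8/18.7 = 0.4706, W₂ = 1/(18.7-8.8) = 0.10101
Improvement: (W₁-W₂)/W₁ = (0.16129-0.10101)/0.16129 = 37.37%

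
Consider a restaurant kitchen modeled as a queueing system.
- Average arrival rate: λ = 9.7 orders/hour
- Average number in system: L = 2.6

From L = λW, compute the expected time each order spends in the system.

Little's Law: L = λW, so W = L/λ
W = 2.6/9.7 = 0.2680 hours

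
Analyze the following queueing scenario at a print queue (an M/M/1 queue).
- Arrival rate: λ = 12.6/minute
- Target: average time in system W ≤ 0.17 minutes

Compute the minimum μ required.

For M/M/1: W = 1/(μ-λ)
Need W ≤ 0.17, so 1/(μ-λ) ≤ 0.17
μ - λ ≥ 1/0.17 = 5.8824
μ ≥ 12.6 + 5.8824 = 18.4824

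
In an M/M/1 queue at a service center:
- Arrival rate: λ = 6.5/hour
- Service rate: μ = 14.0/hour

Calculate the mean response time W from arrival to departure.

First, compute utilization: ρ = λ/μ = 6.5/14.0 = 0.4643
For M/M/1: W = 1/(μ-λ)
W = 1/(14.0-6.5) = 1/7.50
W = 0.1333 hours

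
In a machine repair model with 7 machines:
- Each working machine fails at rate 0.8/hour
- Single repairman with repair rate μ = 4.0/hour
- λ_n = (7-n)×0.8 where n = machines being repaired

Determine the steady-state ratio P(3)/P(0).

P(3)/P(0) = ∏_{i=0}^{3-1} λ_i/μ_{i+1}
= (7-0)×0.8/4.0 × (7-1)×0.8/4.0 × (7-2)×0.8/4.0
= 1.6800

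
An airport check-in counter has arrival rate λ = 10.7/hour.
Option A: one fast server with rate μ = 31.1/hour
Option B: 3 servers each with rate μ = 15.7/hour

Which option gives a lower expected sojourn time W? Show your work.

Option A: single server μ = 31.1 (M/M/1)
  ρ_A = 10.7/31.1 = 0.3441
  W_A = 1/(μ-λ) = 1/(31.1-10.7) = 1/20.40 = 0.04902

Option B: 3 servers μ = 15.7 (M/M/3)
  ρ_B = λ/(cμ) = 10.7/(3×15.7) = 0.2272
  Offered load a = λ/μ = cρ = 10.7/15.7 = 0.6815
  P₀ = [ Σₙ₌₀^2 aⁿ/n! + a^3/(3!(1-ρ)) ]⁻¹
  Σ = a^0/0! + a^1/1! + a^2/2! = 1.0000 + 0.68153 + 0.23224 = 1.9138
  a^3/(3!(1-ρ)) = 0.31656/(6 × 0.77282) = 0.06827
  P₀ = 1/(1.9138 + 0.06827) = 0.5045
  Lq = P₀·a^3·ρ / (3!(1-ρ)²) = 0.504531 × 0.316557 × 0.227176 / (6 × 0.597257) = 0.01012
  Wq_B = Lq/λ = 0.010125/10.7 = 0.0009463
  W_B = Wq_B + 1/μ = 0.0009463 + 0.06369 = 0.06464

Since W_A = 0.04902 < W_B = 0.06464, Option A (single fast server) has the shorter time in system.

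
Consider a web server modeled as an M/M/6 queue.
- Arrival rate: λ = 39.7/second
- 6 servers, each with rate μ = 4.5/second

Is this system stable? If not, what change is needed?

Stability requires ρ = λ/(cμ) < 1
ρ = 39.7/(6 × 4.5) = 39.7/27.00 = 1.4704
Since 1.4704 ≥ 1, the system is UNSTABLE.
Need c > λ/μ = 39.7/4.5 = 8.82.
Minimum servers needed: c = 9.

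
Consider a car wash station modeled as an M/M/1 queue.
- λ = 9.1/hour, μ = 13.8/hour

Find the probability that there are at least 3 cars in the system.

ρ = λ/μ = 9.1/13.8 = 0.6594
P(N ≥ n) = ρⁿ
P(N ≥ 3) = 0.6594^3
P(N ≥ 3) = 0.2867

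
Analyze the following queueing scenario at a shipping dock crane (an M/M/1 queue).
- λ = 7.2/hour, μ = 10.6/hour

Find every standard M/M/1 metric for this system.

Step 1: ρ = λ/μ = 7.2/10.6 = 0.6792
Step 2: L = λ/(μ-λ) = 7.2/3.40 = 2.1176
Step 3: Lq = λ²/(μ(μ-λ)) = 51.84/(10.6×3.40) = 1.4384
Step 4: W = 1/(μ-λ) = 1/3.40 = 0.294118
Step 5: Wq = λ/(μ(μ-λ)) = 7.2/(10.6×3.40) = 0.1998
Step 6: P(0) = 1-ρ = 0.3208
Verify: L = λW = 7.2×0.294118 = 2.1176 ✔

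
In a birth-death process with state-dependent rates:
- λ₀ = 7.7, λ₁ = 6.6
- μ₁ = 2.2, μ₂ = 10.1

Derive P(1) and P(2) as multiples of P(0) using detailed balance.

Balance equations:
State 0: λ₀P₀ = μ₁P₁ → P₁ = (λ₀/μ₁)P₀ = (7.7/2.2)P₀ = 3.5000P₀
State 1: P₂ = (λ₀λ₁)/(μ₁μ₂)P₀ = (7.7×6.6)/(2.2×10.1)P₀ = 2.2871P₀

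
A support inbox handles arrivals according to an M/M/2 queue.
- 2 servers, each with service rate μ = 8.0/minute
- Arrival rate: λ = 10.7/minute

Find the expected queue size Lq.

Traffic intensity: ρ = λ/(cμ) = 10.7/(2×8.0) = 0.6687
Since ρ = 0.6687 < 1, system is stable.
Offered load a = λ/μ = cρ = 10.7/8.0 = 1.3375
P₀ = [ Σₙ₌₀^1 aⁿ/n! + a^2/(2!(1-ρ)) ]⁻¹
Σ = a^0/0! + a^1/1! = 1.0000 + 1.3375 = 2.3375
a^2/(2!(1-ρ)) = 1.7889/(2 × 0.33125) = 2.7002
P₀ = 1/(2.3375 + 2.7002) = 0.1985
Lq = P₀·a^2·ρ / (2!(1-ρ)²) = 0.19850 × 1.7889 × 0.66875 / (2 × 0.10973) = 1.0821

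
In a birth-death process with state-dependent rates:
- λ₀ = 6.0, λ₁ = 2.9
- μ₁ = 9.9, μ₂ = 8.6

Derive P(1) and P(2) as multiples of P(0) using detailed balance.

Balance equations:
State 0: λ₀P₀ = μ₁P₁ → P₁ = (λ₀/μ₁)P₀ = (6.0/9.9)P₀ = 0.6061P₀
State 1: P₂ = (λ₀λ₁)/(μ₁μ₂)P₀ = (6.0×2.9)/(9.9×8.6)P₀ = 0.2044P₀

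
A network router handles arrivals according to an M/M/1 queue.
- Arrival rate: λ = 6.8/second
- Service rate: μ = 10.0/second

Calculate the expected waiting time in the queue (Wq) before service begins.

First, compute utilization: ρ = λ/μ = 6.8/10.0 = 0.6800
For M/M/1: Wq = λ/(μ(μ-λ))
Wq = 6.8/(10.0 × (10.0-6.8))
Wq = 6.8/(10.0 × 3.20)
Wq = 0.2125 seconds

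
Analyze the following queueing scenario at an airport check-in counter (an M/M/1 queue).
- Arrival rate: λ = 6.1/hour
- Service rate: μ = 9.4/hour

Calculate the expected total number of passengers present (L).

ρ = λ/μ = 6.1/9.4 = 0.6489
For M/M/1: L = λ/(μ-λ)
L = 6.1/(9.4-6.1) = 6.1/3.30
L = 1.8485 passengers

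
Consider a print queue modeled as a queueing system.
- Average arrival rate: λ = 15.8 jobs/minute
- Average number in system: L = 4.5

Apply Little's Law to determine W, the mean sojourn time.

Little's Law: L = λW, so W = L/λ
W = 4.5/15.8 = 0.2848 minutes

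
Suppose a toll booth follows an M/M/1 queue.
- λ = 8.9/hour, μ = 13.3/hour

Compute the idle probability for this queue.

ρ = λ/μ = 8.9/13.3 = 0.6692
P(0) = 1 - ρ = 1 - 0.6692 = 0.3308
The server is idle 33.08% of the time.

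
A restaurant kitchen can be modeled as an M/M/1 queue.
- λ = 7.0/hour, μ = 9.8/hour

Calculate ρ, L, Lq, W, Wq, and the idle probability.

Step 1: ρ = λ/μ = 7.0/9.8 = 0.7143
Step 2: L = λ/(μ-λ) = 7.0/2.80 = 2.5000
Step 3: Lq = λ²/(μ(μ-λ)) = 49.00/(9.8×2.80) = 1.7857
Step 4: W = 1/(μ-λ) = 1/2.80 = 0.35714
Step 5: Wq = λ/(μ(μ-λ)) = 7.0/(9.8×2.80) = 0.2551
Step 6: P(0) = 1-ρ = 0.2857
Verify: L = λW = 7.0×0.35714 = 2.5000 ✔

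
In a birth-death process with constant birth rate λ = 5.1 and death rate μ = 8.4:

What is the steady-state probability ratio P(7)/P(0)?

For constant rates: P(n)/P(0) = (λ/μ)^n
P(7)/P(0) = (5.1/8.4)^7 = 0.60714^7 = 0.03041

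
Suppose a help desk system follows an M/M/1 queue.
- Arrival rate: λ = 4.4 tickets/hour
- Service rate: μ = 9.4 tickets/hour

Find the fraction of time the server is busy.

Server utilization: ρ = λ/μ
ρ = 4.4/9.4 = 0.4681
The server is busy 46.81% of the time.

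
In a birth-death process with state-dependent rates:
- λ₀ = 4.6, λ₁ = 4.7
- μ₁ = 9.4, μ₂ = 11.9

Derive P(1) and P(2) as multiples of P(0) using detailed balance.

Balance equations:
State 0: λ₀P₀ = μ₁P₁ → P₁ = (λ₀/μ₁)P₀ = (4.6/9.4)P₀ = 0.4894P₀
State 1: P₂ = (λ₀λ₁)/(μ₁μ₂)P₀ = (4.6×4.7)/(9.4×11.9)P₀ = 0.1933P₀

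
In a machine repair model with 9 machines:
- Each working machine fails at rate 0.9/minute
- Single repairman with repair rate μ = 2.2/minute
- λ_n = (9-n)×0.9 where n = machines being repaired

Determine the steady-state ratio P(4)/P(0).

P(4)/P(0) = ∏_{i=0}^{4-1} λ_i/μ_{i+1}
= (9-0)×0.9/2.2 × (9-1)×0.9/2.2 × (9-2)×0.9/2.2 × (9-3)×0.9/2.2
= 84.6956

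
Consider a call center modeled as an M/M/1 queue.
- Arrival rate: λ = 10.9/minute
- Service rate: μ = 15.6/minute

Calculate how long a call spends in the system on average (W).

First, compute utilization: ρ = λ/μ = 10.9/15.6 = 0.6987
For M/M/1: W = 1/(μ-λ)
W = 1/(15.6-10.9) = 1/4.70
W = 0.2128 minutes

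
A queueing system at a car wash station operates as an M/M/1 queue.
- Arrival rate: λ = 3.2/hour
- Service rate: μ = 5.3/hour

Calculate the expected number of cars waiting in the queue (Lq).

ρ = λ/μ = 3.2/5.3 = 0.6038
For M/M/1: Lq = λ²/(μ(μ-λ))
Lq = 10.24/(5.3 × 2.10)
Lq = 0.9200 cars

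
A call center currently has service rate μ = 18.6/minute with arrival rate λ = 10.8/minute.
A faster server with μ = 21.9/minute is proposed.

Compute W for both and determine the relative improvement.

System 1: ρ₁ = 10.8/18.6 = 0.5806, W₁ = 1/(18.6-10.8) = 0.1282
System 2: ρ₂ = 10.8/21.9 = 0.4932, W₂ = 1/(21.9-10.8) = 0.09009
Improvement: (W₁-W₂)/W₁ = (0.1282-0.09009)/0.1282 = 29.73%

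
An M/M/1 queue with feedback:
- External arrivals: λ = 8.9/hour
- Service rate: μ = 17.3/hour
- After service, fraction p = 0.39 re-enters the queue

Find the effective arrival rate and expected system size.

Effective arrival rate: λ_eff = λ/(1-p) = 8.9/(1-0.39) = 8.9/0.61 = 14.590164
ρ = λ_eff/μ = 14.590164/17.3 = 0.8433621
L = ρ/(1-ρ) = 0.8433621/(1-0.8433621) = 5.3842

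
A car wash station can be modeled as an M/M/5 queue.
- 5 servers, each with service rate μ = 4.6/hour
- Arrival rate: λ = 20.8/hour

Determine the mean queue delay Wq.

Traffic intensity: ρ = λ/(cμ) = 20.8/(5×4.6) = 0.9043
Since ρ = 0.9043 < 1, system is stable.
Offered load a = λ/μ = cρ = 20.8/4.6 = 4.5217
P₀ = [ Σₙ₌₀^4 aⁿ/n! + a^5/(5!(1-ρ)) ]⁻¹
Σ = a^0/0! + a^1/1! + a^2/2! + a^3/3! + a^4/4! = 1.0000 + 4.5217 + 10.2231 + 15.4087 + 17.4185 = 48.5720
a^5/(5!(1-ρ)) = 1890.2860/(120 × 0.0956522) = 164.6840
P₀ = 1/(48.5720 + 164.6840) = 0.004689
Lq = P₀·a^5·ρ / (5!(1-ρ)²) = 0.00468920 × 1890.2860 × 0.904348 / (120 × 0.00914934) = 7.3011
Wq = Lq/λ = 7.3011/20.8 = 0.3510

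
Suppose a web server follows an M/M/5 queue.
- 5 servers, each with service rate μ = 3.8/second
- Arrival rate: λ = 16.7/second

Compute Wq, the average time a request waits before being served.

Traffic intensity: ρ = λ/(cμ) = 16.7/(5×3.8) = 0.8789
Since ρ = 0.8789 < 1, system is stable.
Offered load a = λ/μ = cρ = 16.7/3.8 = 4.3947
P₀ = [ Σₙ₌₀^4 aⁿ/n! + a^5/(5!(1-ρ)) ]⁻¹
Σ = a^0/0! + a^1/1! + a^2/2! + a^3/3! + a^4/4! = 1.0000 + 4.3947 + 9.6569 + 14.1464 + 15.5425 = 44.7405
a^5/(5!(1-ρ)) = 1639.3224/(120 × 0.1210526) = 112.8519
P₀ = 1/(44.7405 + 112.8519) = 0.006345
Lq = P₀·a^5·ρ / (5!(1-ρ)²) = 0.00634548 × 1639.3224 × 0.878947 / (120 × 0.0146537) = 5.1995
Wq = Lq/λ = 5.1995/16.7 = 0.3113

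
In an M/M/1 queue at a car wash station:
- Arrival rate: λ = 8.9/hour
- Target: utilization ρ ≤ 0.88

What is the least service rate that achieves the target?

ρ = λ/μ, so μ = λ/ρ
μ ≥ 8.9/0.88 = 10.1136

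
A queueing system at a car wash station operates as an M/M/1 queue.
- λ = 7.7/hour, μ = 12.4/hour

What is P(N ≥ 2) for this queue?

ρ = λ/μ = 7.7/12.4 = 0.6210
P(N ≥ n) = ρⁿ
P(N ≥ 2) = 0.6210^2
P(N ≥ 2) = 0.3856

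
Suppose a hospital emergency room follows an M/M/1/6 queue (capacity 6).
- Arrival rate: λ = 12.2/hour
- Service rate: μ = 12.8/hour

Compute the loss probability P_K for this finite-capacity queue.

ρ = λ/μ = 12.2/12.8 = 0.95312
P₀ = (1-ρ)/(1-ρ^(K+1)) = (1-0.95312)/(1-0.95312^7) = 0.046880/0.28545 = 0.1642
P_K = P₀×ρ^K = 0.1642 × 0.95312^6 = 0.1642 × 0.7497 = 0.1231
Blocking probability = 12.31%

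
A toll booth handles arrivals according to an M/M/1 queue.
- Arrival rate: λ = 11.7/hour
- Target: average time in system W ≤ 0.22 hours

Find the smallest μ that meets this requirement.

For M/M/1: W = 1/(μ-λ)
Need W ≤ 0.22, so 1/(μ-λ) ≤ 0.22
μ - λ ≥ 1/0.22 = 4.5455
μ ≥ 11.7 + 4.5455 = 16.2455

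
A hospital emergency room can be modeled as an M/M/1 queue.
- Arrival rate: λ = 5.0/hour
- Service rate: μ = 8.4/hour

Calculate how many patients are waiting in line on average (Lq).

ρ = λ/μ = 5.0/8.4 = 0.5952
For M/M/1: Lq = λ²/(μ(μ-λ))
Lq = 25.00/(8.4 × 3.40)
Lq = 0.8754 patients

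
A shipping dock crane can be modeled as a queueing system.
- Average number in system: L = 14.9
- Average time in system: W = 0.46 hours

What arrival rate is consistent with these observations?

Little's Law: L = λW, so λ = L/W
λ = 14.9/0.46 = 32.3913 containers/hour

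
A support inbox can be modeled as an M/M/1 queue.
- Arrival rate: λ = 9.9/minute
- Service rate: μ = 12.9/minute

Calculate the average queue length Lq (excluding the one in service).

ρ = λ/μ = 9.9/12.9 = 0.7674
For M/M/1: Lq = λ²/(μ(μ-λ))
Lq = 98.01/(12.9 × 3.00)
Lq = 2.5326 emails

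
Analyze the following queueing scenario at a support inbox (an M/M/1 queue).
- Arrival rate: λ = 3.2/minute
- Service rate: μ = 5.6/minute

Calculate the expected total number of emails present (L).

ρ = λ/μ = 3.2/5.6 = 0.5714
For M/M/1: L = λ/(μ-λ)
L = 3.2/(5.6-3.2) = 3.2/2.40
L = 1.3333 emails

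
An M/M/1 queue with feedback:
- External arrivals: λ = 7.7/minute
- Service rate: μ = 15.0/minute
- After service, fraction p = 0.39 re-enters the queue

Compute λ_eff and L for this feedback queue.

Effective arrival rate: λ_eff = λ/(1-p) = 7.7/(1-0.39) = 7.7/0.61 = 12.6230
ρ = λ_eff/μ = 12.6230/15.0 = 0.84153
L = ρ/(1-ρ) = 0.84153/(1-0.84153) = 5.3103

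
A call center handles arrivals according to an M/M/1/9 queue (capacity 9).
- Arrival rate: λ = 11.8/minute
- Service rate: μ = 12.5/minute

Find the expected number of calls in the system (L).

ρ = λ/μ = 11.8/12.5 = 0.9440
P₀ = (1-ρ)/(1-ρ^(K+1)) = (1-0.9440)/(1-0.9440^10) = 0.056000/0.43802 = 0.1278
P_K = P₀×ρ^K = 0.12785 × 0.9440^9 = 0.12785 × 0.59532 = 0.07611
L = ρ[1 - (K+1)ρ^K + Kρ^(K+1)] / [(1-ρ)(1-ρ^(K+1))]
L = 0.9440 × (1 - 10×0.5953165 + 9×0.5619788) / ((1 - 0.9440) × (1 - 0.5619788)) = 4.0272 calls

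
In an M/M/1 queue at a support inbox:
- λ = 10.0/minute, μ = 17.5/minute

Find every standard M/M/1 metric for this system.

Step 1: ρ = λ/μ = 10.0/17.5 = 0.5714
Step 2: L = λ/(μ-λ) = 10.0/7.50 = 1.3333
Step 3: Lq = λ²/(μ(μ-λ)) = 100.00/(17.5×7.50) = 0.7619
Step 4: W = 1/(μ-λ) = 1/7.50 = 0.13333
Step 5: Wq = λ/(μ(μ-λ)) = 10.0/(17.5×7.50) = 0.07619
Step 6: P(0) = 1-ρ = 0.4286
Verify: L = λW = 10.0×0.13333 = 1.3333 ✔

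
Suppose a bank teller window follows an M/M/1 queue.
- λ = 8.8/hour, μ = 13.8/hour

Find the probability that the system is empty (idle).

ρ = λ/μ = 8.8/13.8 = 0.6377
P(0) = 1 - ρ = 1 - 0.6377 = 0.3623
The server is idle 36.23% of the time.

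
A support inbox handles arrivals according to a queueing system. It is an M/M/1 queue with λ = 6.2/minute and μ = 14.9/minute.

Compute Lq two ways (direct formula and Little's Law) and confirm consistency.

Method 1 (direct): Lq = λ²/(μ(μ-λ)) = 38.44/(14.9 × 8.70) = 0.2965

Method 2 (Little's Law):
W = 1/(μ-λ) = 1/8.70 = 0.11494
Wq = W - 1/μ = 0.11494 - 0.067114 = 0.04783
Lq = λWq = 6.2 × 0.04783 = 0.2965 ✔ (matches Method 1)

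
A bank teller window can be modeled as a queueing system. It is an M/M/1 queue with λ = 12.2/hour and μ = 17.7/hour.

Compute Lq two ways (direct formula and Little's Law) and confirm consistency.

Method 1 (direct): Lq = λ²/(μ(μ-λ)) = 148.84/(17.7 × 5.50) = 1.5289

Method 2 (Little's Law):
W = 1/(μ-λ) = 1/5.50 = 0.18182
Wq = W - 1/μ = 0.18182 - 0.056497 = 0.12532
Lq = λWq = 12.2 × 0.12532 = 1.5289 ✔ (matches Method 1)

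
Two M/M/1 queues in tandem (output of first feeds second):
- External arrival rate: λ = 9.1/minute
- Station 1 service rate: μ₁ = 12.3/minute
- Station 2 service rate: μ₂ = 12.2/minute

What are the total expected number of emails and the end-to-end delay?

By Jackson's theorem, each station behaves as independent M/M/1.
Station 1: ρ₁ = 9.1/12.3 = 0.7398, L₁ = ρ₁/(1-ρ₁) = λ/(μ₁-λ) = 9.1/3.20 = 2.8437
Station 2: ρ₂ = 9.1/12.2 = 0.7459, L₂ = ρ₂/(1-ρ₂) = λ/(μ₂-λ) = 9.1/3.10 = 2.9355
Total: L = L₁ + L₂ = 2.8437 + 2.9355 = 5.7792
W = L/λ = 5.7792/9.1 = 0.6351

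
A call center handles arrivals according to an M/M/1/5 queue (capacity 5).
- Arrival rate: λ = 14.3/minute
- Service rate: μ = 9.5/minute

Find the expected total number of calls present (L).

ρ = λ/μ = 14.3/9.5 = 1.50526
P₀ = (1-ρ)/(1-ρ^(K+1)) = (1-1.50526)/(1-1.50526^6) = -0.5053/-10.6324 = 0.04752
P_K = P₀×ρ^K = 0.04752 × 1.50526^5 = 0.04752 × 7.7278 = 0.3672
L = ρ[1 - (K+1)ρ^K + Kρ^(K+1)] / [(1-ρ)(1-ρ^(K+1))]
L = 1.50526 × (1 - 6×7.72783 + 5×11.6324) / ((1 - 1.50526) × (1 - 11.6324)) = 3.5851 calls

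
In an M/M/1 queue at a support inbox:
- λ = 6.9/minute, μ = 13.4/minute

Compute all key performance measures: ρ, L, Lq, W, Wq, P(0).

Step 1: ρ = λ/μ = 6.9/13.4 = 0.5149
Step 2: L = λ/(μ-λ) = 6.9/6.50 = 1.0615
Step 3: Lq = λ²/(μ(μ-λ)) = 47.61/(13.4×6.50) = 0.5466
Step 4: W = 1/(μ-λ) = 1/6.50 = 0.153846
Step 5: Wq = λ/(μ(μ-λ)) = 6.9/(13.4×6.50) = 0.07922
Step 6: P(0) = 1-ρ = 0.4851
Verify: L = λW = 6.9×0.153846 = 1.0615 ✔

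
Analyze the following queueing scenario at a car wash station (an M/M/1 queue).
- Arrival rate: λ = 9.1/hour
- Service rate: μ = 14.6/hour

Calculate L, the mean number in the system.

ρ = λ/μ = 9.1/14.6 = 0.6233
For M/M/1: L = λ/(μ-λ)
L = 9.1/(14.6-9.1) = 9.1/5.50
L = 1.6545 cars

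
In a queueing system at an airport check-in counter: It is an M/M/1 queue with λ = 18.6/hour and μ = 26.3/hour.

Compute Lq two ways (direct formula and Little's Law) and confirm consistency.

Method 1 (direct): Lq = λ²/(μ(μ-λ)) = 345.96/(26.3 × 7.70) = 1.7084

Method 2 (Little's Law):
W = 1/(μ-λ) = 1/7.70 = 0.12987
Wq = W - 1/μ = 0.12987 - 0.038023 = 0.09185
Lq = λWq = 18.6 × 0.09185 = 1.7084 ✔ (matches Method 1)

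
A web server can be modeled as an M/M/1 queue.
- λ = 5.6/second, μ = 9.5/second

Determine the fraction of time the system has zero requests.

ρ = λ/μ = 5.6/9.5 = 0.5895
P(0) = 1 - ρ = 1 - 0.5895 = 0.4105
The server is idle 41.05% of the time.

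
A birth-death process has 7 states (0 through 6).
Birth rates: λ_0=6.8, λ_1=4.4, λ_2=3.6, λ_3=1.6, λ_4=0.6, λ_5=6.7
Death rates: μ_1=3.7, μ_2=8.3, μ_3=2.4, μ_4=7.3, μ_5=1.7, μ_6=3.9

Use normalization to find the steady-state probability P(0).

Ratios P(n)/P(0) = (λ₀···λₙ₋₁)/(μ₁···μₙ):
P(1)/P(0) = (6.8)/(3.7) = 1.8378
P(2)/P(0) = (6.8×4.4)/(3.7×8.3) = 0.9743
P(3)/P(0) = (6.8×4.4×3.6)/(3.7×8.3×2.4) = 1.4614
P(4)/P(0) = (6.8×4.4×3.6×1.6)/(3.7×8.3×2.4×7.3) = 0.3203
P(5)/P(0) = (6.8×4.4×3.6×1.6×0.6)/(3.7×8.3×2.4×7.3×1.7) = 0.1131
P(6)/P(0) = (6.8×4.4×3.6×1.6×0.6×6.7)/(3.7×8.3×2.4×7.3×1.7×3.9) = 0.1942

Normalization: ∑ P(n) = 1
P(0) × (1.0000 + 1.8378 + 0.9743 + 1.4614 + 0.3203 + 0.1131 + 0.1942) = 1
P(0) × 5.9011 = 1
P(0) = 1/5.9011 = 0.1695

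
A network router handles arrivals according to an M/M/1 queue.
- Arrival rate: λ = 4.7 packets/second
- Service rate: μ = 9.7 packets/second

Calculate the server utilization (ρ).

Server utilization: ρ = λ/μ
ρ = 4.7/9.7 = 0.4845
The server is busy 48.45% of the time.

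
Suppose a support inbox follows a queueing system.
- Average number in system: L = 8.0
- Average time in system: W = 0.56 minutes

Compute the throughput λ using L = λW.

Little's Law: L = λW, so λ = L/W
λ = 8.0/0.56 = 14.2857 emails/minute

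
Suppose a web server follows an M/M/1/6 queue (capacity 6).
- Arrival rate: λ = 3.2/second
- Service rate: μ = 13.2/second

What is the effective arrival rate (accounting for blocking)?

ρ = λ/μ = 3.2/13.2 = 0.242424
P₀ = (1-ρ)/(1-ρ^(K+1)) = (1-0.242424)/(1-0.242424^7) = 0.7576/1.0000 = 0.7576
P_K = P₀×ρ^K = 0.7576 × 0.242424^6 = 0.7576 × 0.0002030 = 0.0001538
λ_eff = λ(1-P_K) = 3.2 × (1 - 0.0001538) = 3.2 × 0.99985 = 3.1995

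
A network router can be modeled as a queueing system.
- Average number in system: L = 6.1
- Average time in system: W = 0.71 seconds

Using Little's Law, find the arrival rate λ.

Little's Law: L = λW, so λ = L/W
λ = 6.1/0.71 = 8.5915 packets/second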